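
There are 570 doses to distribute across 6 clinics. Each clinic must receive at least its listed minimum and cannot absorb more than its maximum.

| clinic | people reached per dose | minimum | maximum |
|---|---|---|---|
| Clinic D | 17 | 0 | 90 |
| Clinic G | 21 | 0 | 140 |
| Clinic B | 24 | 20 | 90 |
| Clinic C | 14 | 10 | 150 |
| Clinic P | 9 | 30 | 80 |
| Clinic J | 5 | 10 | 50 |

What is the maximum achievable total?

9550

Meeting every minimum uses 0+0+20+10+30+10 = 70 doses, leaving 500.
Highest people reached per dose first: Clinic B 24 > Clinic G 21 > Clinic D 17 > Clinic C 14 > Clinic P 9 > Clinic J 5.
Give Clinic B 70 more to hit its cap of 90 → 430 left.
Clinic G: +140 to 140 (cap) → 290 left.
Clinic D: +90 to 90 (cap) → 200 left.
Clinic C: +140 to 150 (cap) → 60 left.
Clinic P: +50 to 80 (cap) → 10 left.
Clinic J has room for 40 more but only 10 remain, so it gets 20.
Total = 17×90 + 21×140 + 24×90 + 14×150 + 9×80 + 5×20 = 9550.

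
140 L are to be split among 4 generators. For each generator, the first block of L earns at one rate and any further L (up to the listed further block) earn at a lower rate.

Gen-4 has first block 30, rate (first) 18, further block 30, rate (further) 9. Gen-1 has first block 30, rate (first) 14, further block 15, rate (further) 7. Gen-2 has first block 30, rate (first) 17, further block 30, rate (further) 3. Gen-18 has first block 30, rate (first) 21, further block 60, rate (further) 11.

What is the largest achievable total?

2320

Treat each block as its own option and order by rate: Gen-18/first 21 > Gen-4/first 18 > Gen-2/first 17 > Gen-1/first 14 > Gen-18/second 11 > Gen-4/second 9 > Gen-1/second 7 > Gen-2/second 3.
Fill Gen-18 first block (30 at 21) — 110 left.
Fill Gen-4 first block (30 at 18) — 80 left.
Gen-2/first (17): +30 — 50 left.
Gen-1 first at 14: fill all 30 — 20 left.
Gen-18/second: +20 of 60 at 11; pool empty.
Total = 21×30 + 18×30 + 17×30 + 14×30 + 11×20 = 2320.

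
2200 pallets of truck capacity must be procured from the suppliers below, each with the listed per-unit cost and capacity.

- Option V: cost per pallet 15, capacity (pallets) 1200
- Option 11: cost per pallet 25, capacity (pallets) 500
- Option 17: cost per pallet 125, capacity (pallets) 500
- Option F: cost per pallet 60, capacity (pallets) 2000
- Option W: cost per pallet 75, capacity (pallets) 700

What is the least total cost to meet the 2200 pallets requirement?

Use suppliers in increasing cost order.
Option V (15): use full 1200 → 1000 pallets to go.
Option 11 at 25: take all 500 pallets → 500 still needed.
Option F (60): take the remaining 500 → done.
Option W, Option 17: unused.
Cost = 1200×15 + 500×25 + 500×60 = 60500.

60500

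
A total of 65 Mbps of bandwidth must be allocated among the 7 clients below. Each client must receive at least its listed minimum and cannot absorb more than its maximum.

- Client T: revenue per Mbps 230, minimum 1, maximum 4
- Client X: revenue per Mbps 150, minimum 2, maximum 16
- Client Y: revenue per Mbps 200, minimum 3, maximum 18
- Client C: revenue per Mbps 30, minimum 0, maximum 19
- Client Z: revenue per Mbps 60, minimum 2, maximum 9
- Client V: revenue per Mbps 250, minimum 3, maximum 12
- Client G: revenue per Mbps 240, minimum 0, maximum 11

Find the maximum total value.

Meeting every minimum uses 1+2+3+0+2+3+0 = 11 Mbps, leaving 54.
Highest revenue per Mbps first: Client V 250 > Client G 240 > Client T 230 > Client Y 200 > Client X 150 > Client Z 60 > Client C 30.
Give Client V 9 more to hit its cap of 12 → 45 left.
Give Client G 11 more to hit its cap of 11 → 34 left.
Give Client T 3 more to hit its cap of 4 → 31 left.
Client Y: +15 to 18 (cap) → 16 left.
Client X: +14 to 16 (cap) → 2 left.
Only 2 left; Client Z takes them to reach 4.
Total = 230×4 + 150×16 + 200×18 + 60×4 + 250×12 + 240×11 = 12800.

12800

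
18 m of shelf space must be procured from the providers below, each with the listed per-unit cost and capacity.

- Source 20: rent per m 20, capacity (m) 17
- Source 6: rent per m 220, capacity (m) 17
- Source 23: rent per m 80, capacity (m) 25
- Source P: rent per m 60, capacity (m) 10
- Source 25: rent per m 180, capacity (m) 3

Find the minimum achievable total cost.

Cheapest first:
Source 20 at 20: take all 17 m → 1 still needed.
Source P (60): take the remaining 1 → done.
Source 23, Source 25, Source 6: unused.
Cost = 17×20 + 1×60 = 400.

400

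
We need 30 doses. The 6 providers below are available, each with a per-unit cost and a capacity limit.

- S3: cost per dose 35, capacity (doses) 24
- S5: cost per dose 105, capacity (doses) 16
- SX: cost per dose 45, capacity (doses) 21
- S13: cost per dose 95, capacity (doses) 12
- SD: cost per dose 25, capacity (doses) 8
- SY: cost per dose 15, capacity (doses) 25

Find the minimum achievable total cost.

Cheapest first:
SY (15): use full 25 ; 5 doses to go.
SD (25): take the remaining 5 ; done.
S3, SX, S13, S5: unused.
Cost = 25×15 + 5×25 = 500.

500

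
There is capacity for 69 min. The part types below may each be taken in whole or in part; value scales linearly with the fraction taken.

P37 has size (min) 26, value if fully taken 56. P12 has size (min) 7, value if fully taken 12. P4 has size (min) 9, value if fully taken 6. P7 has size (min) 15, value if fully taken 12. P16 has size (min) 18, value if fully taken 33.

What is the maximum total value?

115

Sort by value density: P37 56/26≈2.15, P16 33/18≈1.83, P12 12/7≈1.71, P7 12/15≈0.8, P4 6/9≈0.667.
P37: take in full, 26 min for value 56 — 43 left.
All 18 min of P16 fit (value 33) — 25 remain.
P12: take in full, 7 min for value 12 — 18 left.
All 15 min of P7 fit (value 12) — 3 remain.
Only 3 min remain; take 3/9 of P4 for value 6×3/9 = 2.
Total value = 115.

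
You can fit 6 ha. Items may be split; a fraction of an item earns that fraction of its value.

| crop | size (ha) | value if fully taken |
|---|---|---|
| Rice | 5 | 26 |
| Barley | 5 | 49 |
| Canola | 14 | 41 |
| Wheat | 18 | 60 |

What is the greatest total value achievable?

54.2

Best value per unit of size first: Barley 49/5≈9.8, Rice 26/5≈5.2, Wheat 60/18≈3.33, Canola 41/14≈2.93.
Take all of Barley (5 ha, value 49) ; 1 ha left.
Fill the last 1 ha with part of Rice: 1/5 of it earns 5.2.
Total value = 54.2.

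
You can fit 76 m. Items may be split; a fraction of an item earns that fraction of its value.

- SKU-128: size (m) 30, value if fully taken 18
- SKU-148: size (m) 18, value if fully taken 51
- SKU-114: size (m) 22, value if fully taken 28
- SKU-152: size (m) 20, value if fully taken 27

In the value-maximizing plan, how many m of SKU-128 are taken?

Rank by value-to-size ratio: SKU-148 51/18≈2.83, SKU-152 27/20≈1.35, SKU-114 28/22≈1.27, SKU-128 18/30≈0.6.
All 18 m of SKU-148 fit (value 51) → 58 remain.
Take all of SKU-152 (20 m, value 27) → 38 m left.
All 22 m of SKU-114 fit (value 28) → 16 remain.
Only 16 m remain; take 16/30 of SKU-128 for value 18×16/30 = 9.6.

16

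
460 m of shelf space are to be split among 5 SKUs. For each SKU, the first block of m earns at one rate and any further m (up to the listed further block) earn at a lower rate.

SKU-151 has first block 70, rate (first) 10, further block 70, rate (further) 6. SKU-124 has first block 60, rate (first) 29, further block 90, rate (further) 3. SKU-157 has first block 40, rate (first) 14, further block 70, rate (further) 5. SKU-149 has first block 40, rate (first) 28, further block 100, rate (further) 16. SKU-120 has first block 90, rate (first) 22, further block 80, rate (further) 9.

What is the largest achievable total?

8240

Order all 10 blocks by rate: SKU-124/tier1 29 > SKU-149/tier1 28 > SKU-120/tier1 22 > SKU-149/tier2 16 > SKU-157/tier1 14 > SKU-151/tier1 10 > SKU-120/tier2 9 > SKU-151/tier2 6 > SKU-157/tier2 5 > SKU-124/tier2 3.
SKU-124 tier1 at 29: fill all 60 — 400 left.
SKU-149/tier1 (28): +40 — 360 left.
SKU-120 tier1 at 22: fill all 90 — 270 left.
SKU-149/tier2 (16): +100 — 170 left.
Fill SKU-157 tier1 block (40 at 14) — 130 left.
Fill SKU-151 tier1 block (70 at 10) — 60 left.
SKU-120/tier2: +60 of 80 at 9; pool empty.
Total = 29×60 + 28×40 + 22×90 + 16×100 + 14×40 + 10×70 + 9×60 = 8240.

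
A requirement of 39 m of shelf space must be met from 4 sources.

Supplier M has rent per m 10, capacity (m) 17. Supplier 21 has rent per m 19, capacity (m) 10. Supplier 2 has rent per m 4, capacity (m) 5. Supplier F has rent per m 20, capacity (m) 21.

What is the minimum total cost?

Use sources in increasing cost order.
Supplier 2 at 4: take all 5 m → 34 still needed.
Take 17 from Supplier M at 10 → need 17 more.
Supplier 21 at 19: take all 10 m → 7 still needed.
Take 7 from Supplier F at 20 to finish.
Cost = 5×4 + 17×10 + 10×19 + 7×20 = 520.

520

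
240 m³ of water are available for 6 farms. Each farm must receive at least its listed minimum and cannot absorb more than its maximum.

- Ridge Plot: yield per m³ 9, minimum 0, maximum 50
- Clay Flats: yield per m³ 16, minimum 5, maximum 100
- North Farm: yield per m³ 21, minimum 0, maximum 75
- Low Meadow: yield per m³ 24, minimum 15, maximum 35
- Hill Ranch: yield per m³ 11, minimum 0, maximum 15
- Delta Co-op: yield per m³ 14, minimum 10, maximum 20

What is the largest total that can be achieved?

Meeting every minimum uses 0+5+0+15+0+10 = 30 m³, leaving 210.
Rank by yield per m³: Low Meadow 24 > North Farm 21 > Clay Flats 16 > Delta Co-op 14 > Hill Ranch 11 > Ridge Plot 9.
Low Meadow takes 20 more to reach its cap of 35 → 190 left.
Give North Farm 75 more to hit its cap of 75 → 115 left.
Clay Flats: +95 to 100 (cap) → 20 left.
Delta Co-op takes 10 more to reach its cap of 20 → 10 left.
Hill Ranch: +10 (room for 15) → 10. Pool exhausted.
Total = 16×100 + 21×75 + 24×35 + 11×10 + 14×20 = 4405.

4405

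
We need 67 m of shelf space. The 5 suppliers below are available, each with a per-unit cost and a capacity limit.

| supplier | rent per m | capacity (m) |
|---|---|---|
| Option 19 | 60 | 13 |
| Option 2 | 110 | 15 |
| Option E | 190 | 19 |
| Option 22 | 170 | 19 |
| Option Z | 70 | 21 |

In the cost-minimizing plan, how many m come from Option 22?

18

Use suppliers in increasing cost order.
Option 19 (60): use full 13 → 54 m to go.
Take 21 from Option Z at 70 → need 33 more.
Option 2 (110): use full 15 → 18 m to go.
Option 22 at 170: take 18 of its 19 → requirement met.
Option E: unused.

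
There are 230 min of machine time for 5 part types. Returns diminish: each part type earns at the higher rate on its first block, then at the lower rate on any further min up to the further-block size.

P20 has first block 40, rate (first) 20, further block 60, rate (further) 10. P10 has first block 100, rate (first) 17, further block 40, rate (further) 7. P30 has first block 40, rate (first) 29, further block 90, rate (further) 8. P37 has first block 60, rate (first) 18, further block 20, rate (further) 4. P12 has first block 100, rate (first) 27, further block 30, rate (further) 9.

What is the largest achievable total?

5560

Order all 10 blocks by rate: P30/tier1 29 > P12/tier1 27 > P20/tier1 20 > P37/tier1 18 > P10/tier1 17 > P20/tier2 10 > P12/tier2 9 > P30/tier2 8 > P10/tier2 7 > P37/tier2 4.
Fill P30 tier1 block (40 at 29) — 190 left.
P12/tier1 (27): +100 — 90 left.
P20 tier1 at 20: fill all 40 — 50 left.
P37 tier1 at 18: only 50 left, fill 50.
Total = 29×40 + 27×100 + 20×40 + 18×50 = 5560.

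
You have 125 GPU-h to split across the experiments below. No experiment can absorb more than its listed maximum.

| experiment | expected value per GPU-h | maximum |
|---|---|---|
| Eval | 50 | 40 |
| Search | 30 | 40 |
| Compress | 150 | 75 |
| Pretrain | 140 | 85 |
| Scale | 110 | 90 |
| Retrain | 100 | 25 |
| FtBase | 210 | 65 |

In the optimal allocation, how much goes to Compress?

60

Rank by expected value per GPU-h: FtBase 210 > Compress 150 > Pretrain 140 > Scale 110 > Retrain 100 > Eval 50 > Search 30.
FtBase: +65 to 65 (cap) — 60 left.
Compress: +60 (room for 75) → 60. Pool exhausted.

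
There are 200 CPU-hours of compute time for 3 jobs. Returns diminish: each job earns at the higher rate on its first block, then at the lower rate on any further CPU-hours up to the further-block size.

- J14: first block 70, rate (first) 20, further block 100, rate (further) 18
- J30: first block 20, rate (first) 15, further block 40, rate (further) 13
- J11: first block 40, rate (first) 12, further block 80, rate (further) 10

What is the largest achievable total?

Treat each block as its own option and order by rate: J14/T1 20 > J14/T2 18 > J30/T1 15 > J30/T2 13 > J11/T1 12 > J11/T2 10.
J14/T1 (20): +70 ; 130 left.
J14/T2 (18): +100 ; 30 left.
J30/T1 (15): +20 ; 10 left.
J30 T2 at 13: only 10 left, fill 10.
Total = 20×70 + 18×100 + 15×20 + 13×10 = 3630.

3630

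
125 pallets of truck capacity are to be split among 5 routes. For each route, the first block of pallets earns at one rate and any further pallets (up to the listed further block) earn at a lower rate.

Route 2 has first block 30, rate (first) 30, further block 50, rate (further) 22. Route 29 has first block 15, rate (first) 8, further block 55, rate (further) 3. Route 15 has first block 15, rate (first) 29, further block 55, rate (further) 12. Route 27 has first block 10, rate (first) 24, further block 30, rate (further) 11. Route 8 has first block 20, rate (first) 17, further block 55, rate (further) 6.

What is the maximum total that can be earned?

Treat each block as its own option and order by rate: Route 2/T1 30 > Route 15/T1 29 > Route 27/T1 24 > Route 2/T2 22 > Route 8/T1 17 > Route 15/T2 12 > Route 27/T2 11 > Route 29/T1 8 > Route 8/T2 6 > Route 29/T2 3.
Route 2/T1 (30): +30 → 95 left.
Route 15/T1 (29): +15 → 80 left.
Route 27 T1 at 24: fill all 10 → 70 left.
Route 2 T2 at 22: fill all 50 → 20 left.
Route 8 T1 at 17: fill all 20 → 0 left.
Total = 30×30 + 29×15 + 24×10 + 22×50 + 17×20 = 3015.

3015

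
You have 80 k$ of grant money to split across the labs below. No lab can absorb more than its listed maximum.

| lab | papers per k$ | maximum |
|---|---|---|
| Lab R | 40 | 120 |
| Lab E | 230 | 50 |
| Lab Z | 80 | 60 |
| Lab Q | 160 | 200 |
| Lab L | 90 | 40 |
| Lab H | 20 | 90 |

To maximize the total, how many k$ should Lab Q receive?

30

Order the labs by papers per k$: Lab E 230 > Lab Q 160 > Lab L 90 > Lab Z 80 > Lab R 40 > Lab H 20.
Lab E: +50 to 50 (cap) → 30 left.
Lab Q has room for 200 but only 30 remain, so it gets 30.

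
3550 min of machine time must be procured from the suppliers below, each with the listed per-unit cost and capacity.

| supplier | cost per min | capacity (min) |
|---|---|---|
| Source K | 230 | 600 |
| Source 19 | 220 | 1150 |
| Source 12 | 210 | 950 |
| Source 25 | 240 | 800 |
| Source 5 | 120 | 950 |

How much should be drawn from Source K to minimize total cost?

500

Cheapest first:
Source 5 (120): use full 950 — 2600 min to go.
Source 12 (210): use full 950 — 1650 min to go.
Take 1150 from Source 19 at 220 — need 500 more.
Source K at 230: take 500 of its 600 — requirement met.
Source 25: unused.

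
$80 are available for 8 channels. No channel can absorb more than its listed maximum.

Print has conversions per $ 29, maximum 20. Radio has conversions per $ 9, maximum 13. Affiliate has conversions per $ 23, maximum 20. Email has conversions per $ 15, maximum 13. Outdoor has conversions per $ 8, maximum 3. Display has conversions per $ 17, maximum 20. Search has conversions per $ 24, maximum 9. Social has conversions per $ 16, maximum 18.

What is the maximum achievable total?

Order the channels by conversions per $: Print 29 > Search 24 > Affiliate 23 > Display 17 > Social 16 > Email 15 > Radio 9 > Outdoor 8.
Give Print 20 to hit its cap of 20 — 60 left.
Give Search 9 to hit its cap of 9 — 51 left.
Affiliate: +20 to 20 (cap) — 31 left.
Display takes 20 to reach its cap of 20 — 11 left.
Social: +11 (room for 18) → 11. Pool exhausted.
Total = 29×20 + 23×20 + 17×20 + 24×9 + 16×11 = 1772.

1772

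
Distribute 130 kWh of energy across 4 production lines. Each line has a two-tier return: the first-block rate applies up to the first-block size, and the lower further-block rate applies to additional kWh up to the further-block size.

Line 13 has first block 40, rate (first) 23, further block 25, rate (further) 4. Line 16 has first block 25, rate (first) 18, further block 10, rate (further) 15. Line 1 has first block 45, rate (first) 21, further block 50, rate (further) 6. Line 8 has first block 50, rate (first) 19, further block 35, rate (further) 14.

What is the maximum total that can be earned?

Order all 8 blocks by rate: Line 13/first 23 > Line 1/first 21 > Line 8/first 19 > Line 16/first 18 > Line 16/second 15 > Line 8/second 14 > Line 1/second 6 > Line 13/second 4.
Fill Line 13 first block (40 at 23) — 90 left.
Fill Line 1 first block (45 at 21) — 45 left.
45 remain; put them into Line 8 first at 19.
Total = 23×40 + 21×45 + 19×45 = 2720.

2720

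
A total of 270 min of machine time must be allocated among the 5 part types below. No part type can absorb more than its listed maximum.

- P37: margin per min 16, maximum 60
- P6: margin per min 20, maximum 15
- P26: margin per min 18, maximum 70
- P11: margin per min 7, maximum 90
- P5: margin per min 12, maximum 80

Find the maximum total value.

Rank by margin per min: P6 20 > P26 18 > P37 16 > P5 12 > P11 7.
P6 takes 15 to reach its cap of 15 — 255 left.
P26 takes 70 to reach its cap of 70 — 185 left.
P37 takes 60 to reach its cap of 60 — 125 left.
P5: +80 to 80 (cap) — 45 left.
Only 45 left; P11 takes them to reach 45.
Total = 16×60 + 20×15 + 18×70 + 7×45 + 12×80 = 3795.

3795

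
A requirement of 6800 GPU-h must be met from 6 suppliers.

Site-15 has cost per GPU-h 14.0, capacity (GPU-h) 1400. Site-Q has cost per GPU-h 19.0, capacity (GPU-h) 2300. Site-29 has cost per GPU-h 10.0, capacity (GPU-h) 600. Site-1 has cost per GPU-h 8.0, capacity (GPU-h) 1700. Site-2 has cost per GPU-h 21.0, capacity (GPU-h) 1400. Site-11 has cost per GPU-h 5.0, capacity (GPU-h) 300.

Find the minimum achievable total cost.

Cheapest first:
Site-11 (5.0): use full 300 ; 6500 GPU-h to go.
Site-1 at 8.0: take all 1700 GPU-h ; 4800 still needed.
Site-29 at 10.0: take all 600 GPU-h ; 4200 still needed.
Take 1400 from Site-15 at 14.0 ; need 2800 more.
Site-Q (19.0): use full 2300 ; 500 GPU-h to go.
Site-2 at 21.0: take 500 of its 1400 ; requirement met.
Cost = 300×5.0 + 1700×8.0 + 600×10.0 + 1400×14.0 + 2300×19.0 + 500×21.0 = 94900.

94900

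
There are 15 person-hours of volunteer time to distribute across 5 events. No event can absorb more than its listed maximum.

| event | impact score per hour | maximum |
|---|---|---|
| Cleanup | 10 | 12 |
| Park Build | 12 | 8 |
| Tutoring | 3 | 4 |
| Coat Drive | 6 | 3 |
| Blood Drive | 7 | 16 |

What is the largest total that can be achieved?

Order the events by impact score per hour: Park Build 12 > Cleanup 10 > Blood Drive 7 > Coat Drive 6 > Tutoring 3.
Park Build takes 8 to reach its cap of 8 ; 7 left.
Only 7 left; Cleanup takes them to reach 7.
Total = 10×7 + 12×8 = 166.

166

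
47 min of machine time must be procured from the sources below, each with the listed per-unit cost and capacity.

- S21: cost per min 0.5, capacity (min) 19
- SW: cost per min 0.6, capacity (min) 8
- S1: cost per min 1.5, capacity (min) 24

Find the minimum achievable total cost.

44.3

Cheapest first:
S21 (0.5): use full 19 → 28 min to go.
Take 8 from SW at 0.6 → need 20 more.
Take 20 from S1 at 1.5 to finish.
Cost = 19×0.5 + 8×0.6 + 20×1.5 = 44.3.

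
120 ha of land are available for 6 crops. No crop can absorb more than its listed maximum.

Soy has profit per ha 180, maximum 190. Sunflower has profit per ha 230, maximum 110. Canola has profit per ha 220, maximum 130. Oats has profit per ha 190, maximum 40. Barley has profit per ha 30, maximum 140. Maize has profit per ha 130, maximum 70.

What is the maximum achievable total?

Highest profit per ha first: Sunflower 230 > Canola 220 > Oats 190 > Soy 180 > Maize 130 > Barley 30.
Give Sunflower 110 to hit its cap of 110 — 10 left.
Only 10 left; Canola takes them to reach 10.
Total = 230×110 + 220×10 = 27500.

27500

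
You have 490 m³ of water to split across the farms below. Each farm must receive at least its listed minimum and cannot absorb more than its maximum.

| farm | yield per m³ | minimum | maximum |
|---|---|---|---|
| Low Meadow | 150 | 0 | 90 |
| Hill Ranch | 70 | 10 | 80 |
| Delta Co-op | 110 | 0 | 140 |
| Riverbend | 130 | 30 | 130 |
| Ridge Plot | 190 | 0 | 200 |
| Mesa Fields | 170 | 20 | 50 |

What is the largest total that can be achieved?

Meeting every minimum uses 0+10+0+30+0+20 = 60 m³, leaving 430.
Rank by yield per m³: Ridge Plot 190 > Mesa Fields 170 > Low Meadow 150 > Riverbend 130 > Delta Co-op 110 > Hill Ranch 70.
Ridge Plot takes 200 more to reach its cap of 200 → 230 left.
Mesa Fields: +30 to 50 (cap) → 200 left.
Give Low Meadow 90 more to hit its cap of 90 → 110 left.
Give Riverbend 100 more to hit its cap of 130 → 10 left.
Delta Co-op has room for 140 more but only 10 remain, so it gets 10.
Total = 150×90 + 70×10 + 110×10 + 130×130 + 190×200 + 170×50 = 78700.

78700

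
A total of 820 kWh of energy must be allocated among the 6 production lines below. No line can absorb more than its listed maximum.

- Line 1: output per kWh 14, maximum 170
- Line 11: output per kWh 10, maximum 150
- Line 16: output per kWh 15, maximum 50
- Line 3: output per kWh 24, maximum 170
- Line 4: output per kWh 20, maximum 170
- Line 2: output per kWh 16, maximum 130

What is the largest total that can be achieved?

13990

Rank by output per kWh: Line 3 24 > Line 4 20 > Line 2 16 > Line 16 15 > Line 1 14 > Line 11 10.
Give Line 3 170 to hit its cap of 170 ; 650 left.
Line 4 takes 170 to reach its cap of 170 ; 480 left.
Line 2 takes 130 to reach its cap of 130 ; 350 left.
Line 16 takes 50 to reach its cap of 50 ; 300 left.
Line 1: +170 to 170 (cap) ; 130 left.
Line 11 has room for 150 but only 130 remain, so it gets 130.
Total = 14×170 + 10×130 + 15×50 + 24×170 + 20×170 + 16×130 = 13990.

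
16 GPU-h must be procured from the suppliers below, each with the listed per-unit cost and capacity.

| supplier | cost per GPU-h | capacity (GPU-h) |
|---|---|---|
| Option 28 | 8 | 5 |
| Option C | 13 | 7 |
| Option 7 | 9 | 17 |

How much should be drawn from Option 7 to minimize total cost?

11

Cheapest first:
Option 28 at 8: take all 5 GPU-h — 11 still needed.
Option 7 at 9: take 11 of its 17 — requirement met.
Option C: unused.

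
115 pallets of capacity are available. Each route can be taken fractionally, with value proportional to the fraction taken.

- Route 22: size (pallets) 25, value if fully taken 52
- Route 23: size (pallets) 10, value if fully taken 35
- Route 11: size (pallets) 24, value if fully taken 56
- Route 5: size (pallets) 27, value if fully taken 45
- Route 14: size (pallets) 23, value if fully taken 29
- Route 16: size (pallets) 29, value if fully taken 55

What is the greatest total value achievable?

Best value per unit of size first: Route 23 35/10≈3.5, Route 11 56/24≈2.33, Route 22 52/25≈2.08, Route 16 55/29≈1.9, Route 5 45/27≈1.67, Route 14 29/23≈1.26.
Take all of Route 23 (10 pallets, value 35) — 105 pallets left.
Route 11: take in full, 24 pallets for value 56 — 81 left.
All 25 pallets of Route 22 fit (value 52) — 56 remain.
Route 16: take in full, 29 pallets for value 55 — 27 left.
All 27 pallets of Route 5 fit (value 45) — 0 remain.
Total value = 243.

243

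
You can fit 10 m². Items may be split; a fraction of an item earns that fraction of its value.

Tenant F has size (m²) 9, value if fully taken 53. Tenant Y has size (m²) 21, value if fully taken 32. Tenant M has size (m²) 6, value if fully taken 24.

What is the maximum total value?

Rank by value-to-size ratio: Tenant F 53/9≈5.89, Tenant M 24/6≈4, Tenant Y 32/21≈1.52.
Take all of Tenant F (9 m², value 53) → 1 m² left.
1 m² left: a 1/6 share of Tenant M gives 24×1/6 = 4.
Total value = 57.

57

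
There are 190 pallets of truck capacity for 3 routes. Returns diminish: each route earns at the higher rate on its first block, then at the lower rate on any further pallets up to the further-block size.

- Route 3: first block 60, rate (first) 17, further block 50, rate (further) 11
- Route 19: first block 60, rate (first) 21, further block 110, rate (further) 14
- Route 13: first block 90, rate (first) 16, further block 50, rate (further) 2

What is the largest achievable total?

Order all 6 blocks by rate: Route 19/tier1 21 > Route 3/tier1 17 > Route 13/tier1 16 > Route 19/tier2 14 > Route 3/tier2 11 > Route 13/tier2 2.
Route 19/tier1 (21): +60 — 130 left.
Fill Route 3 tier1 block (60 at 17) — 70 left.
70 remain; put them into Route 13 tier1 at 16.
Total = 21×60 + 17×60 + 16×70 = 3400.

3400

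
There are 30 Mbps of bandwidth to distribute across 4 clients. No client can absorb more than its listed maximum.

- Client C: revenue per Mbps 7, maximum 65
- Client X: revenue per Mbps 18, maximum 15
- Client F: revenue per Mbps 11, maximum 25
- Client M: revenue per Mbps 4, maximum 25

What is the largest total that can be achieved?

Rank by revenue per Mbps: Client X 18 > Client F 11 > Client C 7 > Client M 4.
Client X takes 15 to reach its cap of 15 ; 15 left.
Client F: +15 (room for 25) → 15. Pool exhausted.
Total = 18×15 + 11×15 = 435.

435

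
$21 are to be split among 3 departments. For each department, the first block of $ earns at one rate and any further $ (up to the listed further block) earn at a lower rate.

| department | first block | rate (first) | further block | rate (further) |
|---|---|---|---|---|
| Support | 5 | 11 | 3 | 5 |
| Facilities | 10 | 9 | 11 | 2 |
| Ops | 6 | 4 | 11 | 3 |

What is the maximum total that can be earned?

Order all 6 blocks by rate: Support/first 11 > Facilities/first 9 > Support/second 5 > Ops/first 4 > Ops/second 3 > Facilities/second 2.
Support first at 11: fill all 5 → 16 left.
Facilities first at 9: fill all 10 → 6 left.
Support second at 5: fill all 3 → 3 left.
3 remain; put them into Ops first at 4.
Total = 11×5 + 9×10 + 5×3 + 4×3 = 172.

172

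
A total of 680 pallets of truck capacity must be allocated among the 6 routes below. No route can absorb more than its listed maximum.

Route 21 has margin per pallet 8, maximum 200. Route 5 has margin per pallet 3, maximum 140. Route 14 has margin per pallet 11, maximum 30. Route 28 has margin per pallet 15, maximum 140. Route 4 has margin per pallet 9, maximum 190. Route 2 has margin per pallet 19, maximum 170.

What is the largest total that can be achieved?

Highest margin per pallet first: Route 2 19 > Route 28 15 > Route 14 11 > Route 4 9 > Route 21 8 > Route 5 3.
Route 2: +170 to 170 (cap) ; 510 left.
Route 28: +140 to 140 (cap) ; 370 left.
Route 14 takes 30 to reach its cap of 30 ; 340 left.
Give Route 4 190 to hit its cap of 190 ; 150 left.
Route 21 has room for 200 but only 150 remain, so it gets 150.
Total = 8×150 + 11×30 + 15×140 + 9×190 + 19×170 = 8570.

8570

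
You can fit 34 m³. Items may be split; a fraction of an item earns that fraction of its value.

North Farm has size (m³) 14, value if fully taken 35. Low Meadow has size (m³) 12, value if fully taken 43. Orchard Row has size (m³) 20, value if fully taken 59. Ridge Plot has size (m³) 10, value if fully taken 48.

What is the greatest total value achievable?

Sort by value density: Ridge Plot 48/10≈4.8, Low Meadow 43/12≈3.58, Orchard Row 59/20≈2.95, North Farm 35/14≈2.5.
Ridge Plot: take in full, 10 m³ for value 48 — 24 left.
Take all of Low Meadow (12 m³, value 43) — 12 m³ left.
12 m³ left: a 12/20 share of Orchard Row gives 59×12/20 = 35.4.
Total value = 126.4.

126.4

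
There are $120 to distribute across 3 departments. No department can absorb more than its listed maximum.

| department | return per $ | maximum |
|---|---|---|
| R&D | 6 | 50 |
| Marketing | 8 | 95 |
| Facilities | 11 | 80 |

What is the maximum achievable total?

Rank by return per $: Facilities 11 > Marketing 8 > R&D 6.
Give Facilities 80 to hit its cap of 80 ; 40 left.
Only 40 left; Marketing takes them to reach 40.
Total = 8×40 + 11×80 = 1200.

1200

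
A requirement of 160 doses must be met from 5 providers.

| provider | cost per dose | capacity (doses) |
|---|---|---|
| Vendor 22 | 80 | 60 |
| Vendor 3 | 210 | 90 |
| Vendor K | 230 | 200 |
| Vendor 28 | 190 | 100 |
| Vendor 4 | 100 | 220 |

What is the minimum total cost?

14800

Use providers in increasing cost order.
Vendor 22 at 80: take all 60 doses — 100 still needed.
Vendor 4 (100): take the remaining 100 — done.
Vendor 28, Vendor 3, Vendor K: unused.
Cost = 60×80 + 100×100 = 14800.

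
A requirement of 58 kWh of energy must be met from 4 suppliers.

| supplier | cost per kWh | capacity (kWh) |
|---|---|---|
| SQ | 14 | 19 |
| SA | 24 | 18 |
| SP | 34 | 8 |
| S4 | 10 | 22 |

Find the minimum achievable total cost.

894

Use suppliers in increasing cost order.
Take 22 from S4 at 10 — need 36 more.
SQ (14): use full 19 — 17 kWh to go.
SA (24): take the remaining 17 — done.
SP: unused.
Cost = 22×10 + 19×14 + 17×24 = 894.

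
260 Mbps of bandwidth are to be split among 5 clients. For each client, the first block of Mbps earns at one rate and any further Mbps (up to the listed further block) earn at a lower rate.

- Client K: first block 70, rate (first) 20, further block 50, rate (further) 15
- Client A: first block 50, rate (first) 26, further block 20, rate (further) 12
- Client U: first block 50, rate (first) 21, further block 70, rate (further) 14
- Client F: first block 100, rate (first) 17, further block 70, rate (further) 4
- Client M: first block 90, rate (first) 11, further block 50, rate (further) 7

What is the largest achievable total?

Order all 10 blocks by rate: Client A/tier1 26 > Client U/tier1 21 > Client K/tier1 20 > Client F/tier1 17 > Client K/tier2 15 > Client U/tier2 14 > Client A/tier2 12 > Client M/tier1 11 > Client M/tier2 7 > Client F/tier2 4.
Fill Client A tier1 block (50 at 26) → 210 left.
Fill Client U tier1 block (50 at 21) → 160 left.
Client K/tier1 (20): +70 → 90 left.
90 remain; put them into Client F tier1 at 17.
Total = 26×50 + 21×50 + 20×70 + 17×90 = 5280.

5280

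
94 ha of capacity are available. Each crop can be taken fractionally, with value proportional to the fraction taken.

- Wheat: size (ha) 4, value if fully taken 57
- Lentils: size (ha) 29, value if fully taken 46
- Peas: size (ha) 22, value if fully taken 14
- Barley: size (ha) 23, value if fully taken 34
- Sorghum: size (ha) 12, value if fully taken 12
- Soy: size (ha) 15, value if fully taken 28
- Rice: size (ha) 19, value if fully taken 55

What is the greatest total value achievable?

Best value per unit of size first: Wheat 57/4≈14.2, Rice 55/19≈2.89, Soy 28/15≈1.87, Lentils 46/29≈1.59, Barley 34/23≈1.48, Sorghum 12/12≈1, Peas 14/22≈0.636.
Wheat: take in full, 4 ha for value 57 — 90 left.
Take all of Rice (19 ha, value 55) — 71 ha left.
Soy: take in full, 15 ha for value 28 — 56 left.
All 29 ha of Lentils fit (value 46) — 27 remain.
Take all of Barley (23 ha, value 34) — 4 ha left.
Fill the last 4 ha with part of Sorghum: 4/12 of it earns 4.
Total value = 224.

224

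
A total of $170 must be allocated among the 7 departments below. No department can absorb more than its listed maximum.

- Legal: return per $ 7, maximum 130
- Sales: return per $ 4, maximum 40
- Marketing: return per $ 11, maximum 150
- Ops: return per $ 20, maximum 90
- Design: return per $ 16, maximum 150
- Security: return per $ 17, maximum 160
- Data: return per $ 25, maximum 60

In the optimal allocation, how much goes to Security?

Order the departments by return per $: Data 25 > Ops 20 > Security 17 > Design 16 > Marketing 11 > Legal 7 > Sales 4.
Give Data 60 to hit its cap of 60 ; 110 left.
Ops: +90 to 90 (cap) ; 20 left.
Only 20 left; Security takes them to reach 20.

20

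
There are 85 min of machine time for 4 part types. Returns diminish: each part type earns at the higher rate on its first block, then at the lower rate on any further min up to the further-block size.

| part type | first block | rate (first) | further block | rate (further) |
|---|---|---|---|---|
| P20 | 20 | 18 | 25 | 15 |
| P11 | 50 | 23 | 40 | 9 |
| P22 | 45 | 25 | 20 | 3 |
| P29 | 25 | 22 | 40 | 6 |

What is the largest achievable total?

Rank every tier by rate: P22/T1 25 > P11/T1 23 > P29/T1 22 > P20/T1 18 > P20/T2 15 > P11/T2 9 > P29/T2 6 > P22/T2 3.
P22/T1 (25): +45 → 40 left.
40 remain; put them into P11 T1 at 23.
Total = 25×45 + 23×40 = 2045.

2045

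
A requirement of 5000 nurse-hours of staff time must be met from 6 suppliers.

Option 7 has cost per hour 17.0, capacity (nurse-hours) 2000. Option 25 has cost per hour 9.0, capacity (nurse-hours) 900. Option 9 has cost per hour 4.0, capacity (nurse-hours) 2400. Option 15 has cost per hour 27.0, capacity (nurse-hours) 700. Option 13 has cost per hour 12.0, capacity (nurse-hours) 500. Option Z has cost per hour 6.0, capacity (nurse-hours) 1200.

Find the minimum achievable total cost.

30900

Use suppliers in increasing cost order.
Option 9 (4.0): use full 2400 → 2600 nurse-hours to go.
Option Z (6.0): use full 1200 → 1400 nurse-hours to go.
Option 25 at 9.0: take all 900 nurse-hours → 500 still needed.
Option 13 at 12.0: take all 500 nurse-hours → 0 still needed.
Option 7, Option 15: unused.
Cost = 2400×4.0 + 1200×6.0 + 900×9.0 + 500×12.0 = 30900.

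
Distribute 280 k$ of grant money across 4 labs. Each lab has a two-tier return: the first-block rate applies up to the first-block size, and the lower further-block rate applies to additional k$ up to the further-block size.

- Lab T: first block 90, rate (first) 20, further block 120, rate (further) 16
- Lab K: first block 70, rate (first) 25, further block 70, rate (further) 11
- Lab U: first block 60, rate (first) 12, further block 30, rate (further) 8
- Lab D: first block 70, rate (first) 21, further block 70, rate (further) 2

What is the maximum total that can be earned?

5820

Rank every tier by rate: Lab K/T1 25 > Lab D/T1 21 > Lab T/T1 20 > Lab T/T2 16 > Lab U/T1 12 > Lab K/T2 11 > Lab U/T2 8 > Lab D/T2 2.
Fill Lab K T1 block (70 at 25) → 210 left.
Fill Lab D T1 block (70 at 21) → 140 left.
Fill Lab T T1 block (90 at 20) → 50 left.
Lab T T2 at 16: only 50 left, fill 50.
Total = 25×70 + 21×70 + 20×90 + 16×50 = 5820.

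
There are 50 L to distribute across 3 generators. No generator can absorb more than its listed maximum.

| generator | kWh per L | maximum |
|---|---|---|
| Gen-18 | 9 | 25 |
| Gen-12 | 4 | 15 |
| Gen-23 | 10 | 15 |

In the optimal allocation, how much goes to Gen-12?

10

Highest kWh per L first: Gen-23 10 > Gen-18 9 > Gen-12 4.
Give Gen-23 15 to hit its cap of 15 → 35 left.
Gen-18: +25 to 25 (cap) → 10 left.
Only 10 left; Gen-12 takes them to reach 10.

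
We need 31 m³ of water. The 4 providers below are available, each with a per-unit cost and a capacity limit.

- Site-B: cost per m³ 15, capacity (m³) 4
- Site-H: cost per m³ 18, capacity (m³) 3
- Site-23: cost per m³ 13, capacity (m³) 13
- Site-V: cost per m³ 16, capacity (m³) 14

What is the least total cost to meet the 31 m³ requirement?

Use providers in increasing cost order.
Site-23 (13): use full 13 — 18 m³ to go.
Take 4 from Site-B at 15 — need 14 more.
Site-V (16): use full 14 — 0 m³ to go.
Site-H: unused.
Cost = 13×13 + 4×15 + 14×16 = 453.

453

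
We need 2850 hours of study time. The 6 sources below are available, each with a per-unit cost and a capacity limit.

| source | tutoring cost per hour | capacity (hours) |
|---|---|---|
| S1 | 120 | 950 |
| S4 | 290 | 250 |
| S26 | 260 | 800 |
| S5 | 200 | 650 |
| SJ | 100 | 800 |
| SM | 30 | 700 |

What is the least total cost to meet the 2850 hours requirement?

Use sources in increasing cost order.
SM (30): use full 700 → 2150 hours to go.
SJ (100): use full 800 → 1350 hours to go.
S1 at 120: take all 950 hours → 400 still needed.
Take 400 from S5 at 200 to finish.
S26, S4: unused.
Cost = 700×30 + 800×100 + 950×120 + 400×200 = 295000.

295000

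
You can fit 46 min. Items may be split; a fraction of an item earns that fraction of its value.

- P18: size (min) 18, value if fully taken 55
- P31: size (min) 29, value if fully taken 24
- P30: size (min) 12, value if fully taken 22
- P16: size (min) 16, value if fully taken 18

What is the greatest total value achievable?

Best value per unit of size first: P18 55/18≈3.06, P30 22/12≈1.83, P16 18/16≈1.12, P31 24/29≈0.828.
All 18 min of P18 fit (value 55) ; 28 remain.
P30: take in full, 12 min for value 22 ; 16 left.
P16: take in full, 16 min for value 18 ; 0 left.
Total value = 95.

95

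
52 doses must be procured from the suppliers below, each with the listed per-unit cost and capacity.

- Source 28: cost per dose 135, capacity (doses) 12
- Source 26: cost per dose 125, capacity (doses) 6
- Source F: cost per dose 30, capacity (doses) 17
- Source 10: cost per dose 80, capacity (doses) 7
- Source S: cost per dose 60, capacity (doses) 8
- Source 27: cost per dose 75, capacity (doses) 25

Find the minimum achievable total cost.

3025

Cheapest first:
Source F at 30: take all 17 doses — 35 still needed.
Source S (60): use full 8 — 27 doses to go.
Source 27 (75): use full 25 — 2 doses to go.
Take 2 from Source 10 at 80 to finish.
Source 26, Source 28: unused.
Cost = 17×30 + 8×60 + 25×75 + 2×80 = 3025.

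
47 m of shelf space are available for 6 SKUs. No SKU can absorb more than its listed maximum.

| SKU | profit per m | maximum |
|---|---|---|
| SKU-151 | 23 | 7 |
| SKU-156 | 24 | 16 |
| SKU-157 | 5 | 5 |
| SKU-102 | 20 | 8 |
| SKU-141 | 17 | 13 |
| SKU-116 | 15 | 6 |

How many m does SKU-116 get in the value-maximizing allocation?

3

Order the SKUs by profit per m: SKU-156 24 > SKU-151 23 > SKU-102 20 > SKU-141 17 > SKU-116 15 > SKU-157 5.
Give SKU-156 16 to hit its cap of 16 — 31 left.
SKU-151 takes 7 to reach its cap of 7 — 24 left.
Give SKU-102 8 to hit its cap of 8 — 16 left.
SKU-141: +13 to 13 (cap) — 3 left.
SKU-116: +3 (room for 6) → 3. Pool exhausted.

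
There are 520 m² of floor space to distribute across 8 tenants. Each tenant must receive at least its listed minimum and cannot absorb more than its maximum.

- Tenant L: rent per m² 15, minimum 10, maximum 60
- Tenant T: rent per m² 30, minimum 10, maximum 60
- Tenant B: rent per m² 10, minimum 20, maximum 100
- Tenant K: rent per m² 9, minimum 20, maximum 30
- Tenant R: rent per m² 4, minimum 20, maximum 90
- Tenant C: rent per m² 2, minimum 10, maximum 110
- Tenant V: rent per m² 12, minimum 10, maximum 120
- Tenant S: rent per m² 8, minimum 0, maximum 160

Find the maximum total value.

Meeting every minimum uses 10+10+20+20+20+10+10+0 = 100 m², leaving 420.
Rank by rent per m²: Tenant T 30 > Tenant L 15 > Tenant V 12 > Tenant B 10 > Tenant K 9 > Tenant S 8 > Tenant R 4 > Tenant C 2.
Give Tenant T 50 more to hit its cap of 60 — 370 left.
Give Tenant L 50 more to hit its cap of 60 — 320 left.
Tenant V takes 110 more to reach its cap of 120 — 210 left.
Tenant B: +80 to 100 (cap) — 130 left.
Tenant K takes 10 more to reach its cap of 30 — 120 left.
Only 120 left; Tenant S takes them to reach 120.
Total = 15×60 + 30×60 + 10×100 + 9×30 + 4×20 + 2×10 + 12×120 + 8×120 = 6470.

6470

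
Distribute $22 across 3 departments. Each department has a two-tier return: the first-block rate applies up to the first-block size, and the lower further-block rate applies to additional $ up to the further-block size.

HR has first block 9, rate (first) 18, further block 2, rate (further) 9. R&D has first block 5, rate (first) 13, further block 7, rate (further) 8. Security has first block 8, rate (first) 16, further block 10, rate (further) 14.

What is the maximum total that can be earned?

360

Treat each block as its own option and order by rate: HR/first 18 > Security/first 16 > Security/second 14 > R&D/first 13 > HR/second 9 > R&D/second 8.
HR first at 18: fill all 9 → 13 left.
Security first at 16: fill all 8 → 5 left.
5 remain; put them into Security second at 14.
Total = 18×9 + 16×8 + 14×5 = 360.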